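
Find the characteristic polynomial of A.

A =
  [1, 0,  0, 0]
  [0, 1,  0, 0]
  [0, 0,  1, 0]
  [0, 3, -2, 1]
x^4 - 4*x^3 + 6*x^2 - 4*x + 1

Expanding det(x·I − A) (e.g. by cofactor expansion or by noting that A is similar to its Jordan form J, which has the same characteristic polynomial as A) gives
  χ_A(x) = x^4 - 4*x^3 + 6*x^2 - 4*x + 1
which factors as (x - 1)^4. The eigenvalues (with algebraic multiplicities) are λ = 1 with multiplicity 4.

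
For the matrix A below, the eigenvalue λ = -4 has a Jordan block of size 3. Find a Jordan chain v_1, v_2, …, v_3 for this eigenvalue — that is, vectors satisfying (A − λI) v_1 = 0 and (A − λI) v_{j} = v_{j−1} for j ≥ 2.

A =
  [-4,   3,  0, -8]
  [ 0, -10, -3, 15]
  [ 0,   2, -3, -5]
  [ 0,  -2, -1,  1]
A Jordan chain for λ = -4 of length 3:
v_1 = (-2, 0, 0, 0)ᵀ
v_2 = (3, -6, 2, -2)ᵀ
v_3 = (0, 1, 0, 0)ᵀ

Let N = A − (-4)·I. We want v_3 with N^3 v_3 = 0 but N^2 v_3 ≠ 0; then v_{j-1} := N · v_j for j = 3, …, 2.

Pick v_3 = (0, 1, 0, 0)ᵀ.
Then v_2 = N · v_3 = (3, -6, 2, -2)ᵀ.
Then v_1 = N · v_2 = (-2, 0, 0, 0)ᵀ.

Sanity check: (A − (-4)·I) v_1 = (0, 0, 0, 0)ᵀ = 0. ✓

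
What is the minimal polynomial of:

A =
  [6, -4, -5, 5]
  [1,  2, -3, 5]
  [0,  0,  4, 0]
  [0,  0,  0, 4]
x^3 - 12*x^2 + 48*x - 64

The characteristic polynomial is χ_A(x) = (x - 4)^4, so the eigenvalues are known. The minimal polynomial is
  m_A(x) = Π_λ (x − λ)^{k_λ}
where k_λ is the size of the *largest* Jordan block for λ (equivalently, the smallest k with (A − λI)^k v = 0 for every generalised eigenvector v of λ).

  λ = 4: largest Jordan block has size 3, contributing (x − 4)^3

So m_A(x) = (x - 4)^3 = x^3 - 12*x^2 + 48*x - 64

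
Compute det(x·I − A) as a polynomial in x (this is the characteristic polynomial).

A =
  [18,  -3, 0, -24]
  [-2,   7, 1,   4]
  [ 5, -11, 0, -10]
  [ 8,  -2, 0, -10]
x^4 - 15*x^3 + 81*x^2 - 189*x + 162

Expanding det(x·I − A) (e.g. by cofactor expansion or by noting that A is similar to its Jordan form J, which has the same characteristic polynomial as A) gives
  χ_A(x) = x^4 - 15*x^3 + 81*x^2 - 189*x + 162
which factors as (x - 6)*(x - 3)^3. The eigenvalues (with algebraic multiplicities) are λ = 3 with multiplicity 3, λ = 6 with multiplicity 1.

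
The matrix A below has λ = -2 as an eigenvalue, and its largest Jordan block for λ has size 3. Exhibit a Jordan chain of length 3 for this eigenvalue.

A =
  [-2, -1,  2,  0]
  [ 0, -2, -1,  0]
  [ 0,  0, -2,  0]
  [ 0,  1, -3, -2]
A Jordan chain for λ = -2 of length 3:
v_1 = (1, 0, 0, -1)ᵀ
v_2 = (2, -1, 0, -3)ᵀ
v_3 = (0, 0, 1, 0)ᵀ

Let N = A − (-2)·I. We want v_3 with N^3 v_3 = 0 but N^2 v_3 ≠ 0; then v_{j-1} := N · v_j for j = 3, …, 2.

Pick v_3 = (0, 0, 1, 0)ᵀ.
Then v_2 = N · v_3 = (2, -1, 0, -3)ᵀ.
Then v_1 = N · v_2 = (1, 0, 0, -1)ᵀ.

Sanity check: (A − (-2)·I) v_1 = (0, 0, 0, 0)ᵀ = 0. ✓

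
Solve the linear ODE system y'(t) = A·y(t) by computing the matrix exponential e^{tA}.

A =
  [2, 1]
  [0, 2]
e^{tA} =
  [exp(2*t), t*exp(2*t)]
  [0, exp(2*t)]

Strategy: write A = P · J · P⁻¹ where J is a Jordan canonical form, so e^{tA} = P · e^{tJ} · P⁻¹, and e^{tJ} can be computed block-by-block.

A has Jordan form
J =
  [2, 1]
  [0, 2]
(up to reordering of blocks).

Per-block formulas:
  For a 2×2 Jordan block J_2(2): exp(t · J_2(2)) = e^(2t)·(I + t·N), where N is the 2×2 nilpotent shift.

After assembling e^{tJ} and conjugating by P, we get:

e^{tA} =
  [exp(2*t), t*exp(2*t)]
  [0, exp(2*t)]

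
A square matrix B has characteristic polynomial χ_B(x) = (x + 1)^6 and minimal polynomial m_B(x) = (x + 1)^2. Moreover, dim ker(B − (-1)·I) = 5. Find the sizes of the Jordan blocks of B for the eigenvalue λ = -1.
Block sizes for λ = -1: [2, 1, 1, 1, 1]

Step 1 — from the characteristic polynomial, algebraic multiplicity of λ = -1 is 6. From dim ker(B − (-1)·I) = 5, there are exactly 5 Jordan blocks for λ = -1.
Step 2 — from the minimal polynomial, the factor (x + 1)^2 tells us the largest block for λ = -1 has size 2.
Step 3 — with total size 6, 5 blocks, and largest block 2, the block sizes (in nonincreasing order) are [2, 1, 1, 1, 1].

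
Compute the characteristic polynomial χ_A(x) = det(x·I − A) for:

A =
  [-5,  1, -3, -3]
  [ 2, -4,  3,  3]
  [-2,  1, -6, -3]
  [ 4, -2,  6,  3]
x^4 + 12*x^3 + 54*x^2 + 108*x + 81

Expanding det(x·I − A) (e.g. by cofactor expansion or by noting that A is similar to its Jordan form J, which has the same characteristic polynomial as A) gives
  χ_A(x) = x^4 + 12*x^3 + 54*x^2 + 108*x + 81
which factors as (x + 3)^4. The eigenvalues (with algebraic multiplicities) are λ = -3 with multiplicity 4.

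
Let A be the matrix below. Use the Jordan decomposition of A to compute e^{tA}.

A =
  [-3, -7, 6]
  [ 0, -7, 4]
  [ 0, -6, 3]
e^{tA} =
  [exp(-3*t), -3*t*exp(-3*t) - 2*exp(-t) + 2*exp(-3*t), 2*t*exp(-3*t) + 2*exp(-t) - 2*exp(-3*t)]
  [0, -2*exp(-t) + 3*exp(-3*t), 2*exp(-t) - 2*exp(-3*t)]
  [0, -3*exp(-t) + 3*exp(-3*t), 3*exp(-t) - 2*exp(-3*t)]

Strategy: write A = P · J · P⁻¹ where J is a Jordan canonical form, so e^{tA} = P · e^{tJ} · P⁻¹, and e^{tJ} can be computed block-by-block.

A has Jordan form
J =
  [-3,  1,  0]
  [ 0, -3,  0]
  [ 0,  0, -1]
(up to reordering of blocks).

Per-block formulas:
  For a 1×1 block at λ = -1: exp(t · [-1]) = [e^(-1t)].
  For a 2×2 Jordan block J_2(-3): exp(t · J_2(-3)) = e^(-3t)·(I + t·N), where N is the 2×2 nilpotent shift.

After assembling e^{tJ} and conjugating by P, we get:

e^{tA} =
  [exp(-3*t), -3*t*exp(-3*t) - 2*exp(-t) + 2*exp(-3*t), 2*t*exp(-3*t) + 2*exp(-t) - 2*exp(-3*t)]
  [0, -2*exp(-t) + 3*exp(-3*t), 2*exp(-t) - 2*exp(-3*t)]
  [0, -3*exp(-t) + 3*exp(-3*t), 3*exp(-t) - 2*exp(-3*t)]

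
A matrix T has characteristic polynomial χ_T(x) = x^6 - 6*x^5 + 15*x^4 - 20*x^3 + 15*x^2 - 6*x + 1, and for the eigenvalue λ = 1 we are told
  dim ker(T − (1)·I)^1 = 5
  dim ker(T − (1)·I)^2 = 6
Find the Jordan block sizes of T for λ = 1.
Block sizes for λ = 1: [2, 1, 1, 1, 1]

From the dimensions of kernels of powers, the number of Jordan blocks of size at least j is d_j − d_{j−1} where d_j = dim ker(N^j) (with d_0 = 0). Computing the differences gives [5, 1].
The number of blocks of size exactly k is (#blocks of size ≥ k) − (#blocks of size ≥ k + 1), so the partition is: 4 block(s) of size 1, 1 block(s) of size 2.
In nonincreasing order the block sizes are [2, 1, 1, 1, 1].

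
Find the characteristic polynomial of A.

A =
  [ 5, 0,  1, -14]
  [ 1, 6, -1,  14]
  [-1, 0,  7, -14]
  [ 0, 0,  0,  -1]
x^4 - 17*x^3 + 90*x^2 - 108*x - 216

Expanding det(x·I − A) (e.g. by cofactor expansion or by noting that A is similar to its Jordan form J, which has the same characteristic polynomial as A) gives
  χ_A(x) = x^4 - 17*x^3 + 90*x^2 - 108*x - 216
which factors as (x - 6)^3*(x + 1). The eigenvalues (with algebraic multiplicities) are λ = -1 with multiplicity 1, λ = 6 with multiplicity 3.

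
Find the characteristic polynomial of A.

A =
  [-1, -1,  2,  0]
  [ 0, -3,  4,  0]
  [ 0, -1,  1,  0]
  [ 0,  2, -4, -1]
x^4 + 4*x^3 + 6*x^2 + 4*x + 1

Expanding det(x·I − A) (e.g. by cofactor expansion or by noting that A is similar to its Jordan form J, which has the same characteristic polynomial as A) gives
  χ_A(x) = x^4 + 4*x^3 + 6*x^2 + 4*x + 1
which factors as (x + 1)^4. The eigenvalues (with algebraic multiplicities) are λ = -1 with multiplicity 4.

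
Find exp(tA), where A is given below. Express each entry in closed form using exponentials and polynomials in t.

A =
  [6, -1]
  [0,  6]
e^{tA} =
  [exp(6*t), -t*exp(6*t)]
  [0, exp(6*t)]

Strategy: write A = P · J · P⁻¹ where J is a Jordan canonical form, so e^{tA} = P · e^{tJ} · P⁻¹, and e^{tJ} can be computed block-by-block.

A has Jordan form
J =
  [6, 1]
  [0, 6]
(up to reordering of blocks).

Per-block formulas:
  For a 2×2 Jordan block J_2(6): exp(t · J_2(6)) = e^(6t)·(I + t·N), where N is the 2×2 nilpotent shift.

After assembling e^{tJ} and conjugating by P, we get:

e^{tA} =
  [exp(6*t), -t*exp(6*t)]
  [0, exp(6*t)]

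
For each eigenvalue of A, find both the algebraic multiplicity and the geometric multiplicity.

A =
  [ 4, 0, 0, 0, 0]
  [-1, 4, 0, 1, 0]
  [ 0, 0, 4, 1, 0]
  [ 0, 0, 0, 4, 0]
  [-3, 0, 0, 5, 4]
λ = 4: alg = 5, geom = 3

Step 1 — factor the characteristic polynomial to read off the algebraic multiplicities:
  χ_A(x) = (x - 4)^5

Step 2 — compute geometric multiplicities via the rank-nullity identity g(λ) = n − rank(A − λI):
  rank(A − (4)·I) = 2, so dim ker(A − (4)·I) = n − 2 = 3

Summary:
  λ = 4: algebraic multiplicity = 5, geometric multiplicity = 3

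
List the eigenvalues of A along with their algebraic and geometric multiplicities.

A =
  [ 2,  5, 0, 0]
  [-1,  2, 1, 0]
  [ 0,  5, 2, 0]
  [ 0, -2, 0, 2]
λ = 2: alg = 4, geom = 2

Step 1 — factor the characteristic polynomial to read off the algebraic multiplicities:
  χ_A(x) = (x - 2)^4

Step 2 — compute geometric multiplicities via the rank-nullity identity g(λ) = n − rank(A − λI):
  rank(A − (2)·I) = 2, so dim ker(A − (2)·I) = n − 2 = 2

Summary:
  λ = 2: algebraic multiplicity = 4, geometric multiplicity = 2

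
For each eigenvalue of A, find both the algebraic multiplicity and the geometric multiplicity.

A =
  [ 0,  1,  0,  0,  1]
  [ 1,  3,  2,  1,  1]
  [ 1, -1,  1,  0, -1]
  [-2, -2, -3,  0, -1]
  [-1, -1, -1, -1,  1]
λ = 1: alg = 5, geom = 2

Step 1 — factor the characteristic polynomial to read off the algebraic multiplicities:
  χ_A(x) = (x - 1)^5

Step 2 — compute geometric multiplicities via the rank-nullity identity g(λ) = n − rank(A − λI):
  rank(A − (1)·I) = 3, so dim ker(A − (1)·I) = n − 3 = 2

Summary:
  λ = 1: algebraic multiplicity = 5, geometric multiplicity = 2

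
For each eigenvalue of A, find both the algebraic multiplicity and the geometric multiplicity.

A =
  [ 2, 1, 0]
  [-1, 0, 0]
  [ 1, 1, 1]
λ = 1: alg = 3, geom = 2

Step 1 — factor the characteristic polynomial to read off the algebraic multiplicities:
  χ_A(x) = (x - 1)^3

Step 2 — compute geometric multiplicities via the rank-nullity identity g(λ) = n − rank(A − λI):
  rank(A − (1)·I) = 1, so dim ker(A − (1)·I) = n − 1 = 2

Summary:
  λ = 1: algebraic multiplicity = 3, geometric multiplicity = 2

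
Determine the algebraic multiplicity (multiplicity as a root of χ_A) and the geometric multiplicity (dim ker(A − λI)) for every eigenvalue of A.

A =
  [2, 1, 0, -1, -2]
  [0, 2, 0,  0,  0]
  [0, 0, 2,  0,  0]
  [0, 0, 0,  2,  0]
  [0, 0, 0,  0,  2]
λ = 2: alg = 5, geom = 4

Step 1 — factor the characteristic polynomial to read off the algebraic multiplicities:
  χ_A(x) = (x - 2)^5

Step 2 — compute geometric multiplicities via the rank-nullity identity g(λ) = n − rank(A − λI):
  rank(A − (2)·I) = 1, so dim ker(A − (2)·I) = n − 1 = 4

Summary:
  λ = 2: algebraic multiplicity = 5, geometric multiplicity = 4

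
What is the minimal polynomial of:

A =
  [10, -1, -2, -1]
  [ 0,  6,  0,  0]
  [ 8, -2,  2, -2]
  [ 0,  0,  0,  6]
x^2 - 12*x + 36

The characteristic polynomial is χ_A(x) = (x - 6)^4, so the eigenvalues are known. The minimal polynomial is
  m_A(x) = Π_λ (x − λ)^{k_λ}
where k_λ is the size of the *largest* Jordan block for λ (equivalently, the smallest k with (A − λI)^k v = 0 for every generalised eigenvector v of λ).

  λ = 6: largest Jordan block has size 2, contributing (x − 6)^2

So m_A(x) = (x - 6)^2 = x^2 - 12*x + 36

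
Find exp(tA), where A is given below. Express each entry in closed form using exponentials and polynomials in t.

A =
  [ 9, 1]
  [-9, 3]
e^{tA} =
  [3*t*exp(6*t) + exp(6*t), t*exp(6*t)]
  [-9*t*exp(6*t), -3*t*exp(6*t) + exp(6*t)]

Strategy: write A = P · J · P⁻¹ where J is a Jordan canonical form, so e^{tA} = P · e^{tJ} · P⁻¹, and e^{tJ} can be computed block-by-block.

A has Jordan form
J =
  [6, 1]
  [0, 6]
(up to reordering of blocks).

Per-block formulas:
  For a 2×2 Jordan block J_2(6): exp(t · J_2(6)) = e^(6t)·(I + t·N), where N is the 2×2 nilpotent shift.

After assembling e^{tJ} and conjugating by P, we get:

e^{tA} =
  [3*t*exp(6*t) + exp(6*t), t*exp(6*t)]
  [-9*t*exp(6*t), -3*t*exp(6*t) + exp(6*t)]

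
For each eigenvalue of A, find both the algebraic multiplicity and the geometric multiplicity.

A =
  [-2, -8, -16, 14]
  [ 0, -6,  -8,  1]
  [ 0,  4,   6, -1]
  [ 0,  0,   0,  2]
λ = -2: alg = 2, geom = 2; λ = 2: alg = 2, geom = 1

Step 1 — factor the characteristic polynomial to read off the algebraic multiplicities:
  χ_A(x) = (x - 2)^2*(x + 2)^2

Step 2 — compute geometric multiplicities via the rank-nullity identity g(λ) = n − rank(A − λI):
  rank(A − (-2)·I) = 2, so dim ker(A − (-2)·I) = n − 2 = 2
  rank(A − (2)·I) = 3, so dim ker(A − (2)·I) = n − 3 = 1

Summary:
  λ = -2: algebraic multiplicity = 2, geometric multiplicity = 2
  λ = 2: algebraic multiplicity = 2, geometric multiplicity = 1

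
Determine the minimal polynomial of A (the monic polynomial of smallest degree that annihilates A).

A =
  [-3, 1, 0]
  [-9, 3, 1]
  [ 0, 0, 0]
x^3

The characteristic polynomial is χ_A(x) = x^3, so the eigenvalues are known. The minimal polynomial is
  m_A(x) = Π_λ (x − λ)^{k_λ}
where k_λ is the size of the *largest* Jordan block for λ (equivalently, the smallest k with (A − λI)^k v = 0 for every generalised eigenvector v of λ).

  λ = 0: largest Jordan block has size 3, contributing (x − 0)^3

So m_A(x) = x^3 = x^3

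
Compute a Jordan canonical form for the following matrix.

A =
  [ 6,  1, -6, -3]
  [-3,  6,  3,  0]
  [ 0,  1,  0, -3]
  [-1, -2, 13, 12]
J_2(6) ⊕ J_2(6)

The characteristic polynomial is
  det(x·I − A) = x^4 - 24*x^3 + 216*x^2 - 864*x + 1296 = (x - 6)^4

Eigenvalues and multiplicities (the geometric multiplicity of λ is n − rank(A − λI), which equals the number of Jordan blocks for λ):
  λ = 6: algebraic multiplicity = 4, geometric multiplicity = 2

Determining the block sizes for each eigenvalue:
  λ = 6: with am = 4 and gm = 2, the partition is not yet determined (e.g. several partitions of 4 into 2 parts exist). Let N = A − (6)·I. Computing rank(N^1) = 2, rank(N^2) = 0; the number of blocks of size ≥ j is rank(N^{j−1}) − rank(N^j), giving [2, 2]. So we have 2 block(s) of size 2 → block sizes [2, 2]

Assembling the blocks gives a Jordan form
J =
  [6, 1, 0, 0]
  [0, 6, 0, 0]
  [0, 0, 6, 1]
  [0, 0, 0, 6]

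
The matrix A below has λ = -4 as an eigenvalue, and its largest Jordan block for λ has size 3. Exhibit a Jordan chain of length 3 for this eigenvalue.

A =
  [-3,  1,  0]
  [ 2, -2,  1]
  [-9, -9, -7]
A Jordan chain for λ = -4 of length 3:
v_1 = (3, -3, 0)ᵀ
v_2 = (1, 2, -9)ᵀ
v_3 = (1, 0, 0)ᵀ

Let N = A − (-4)·I. We want v_3 with N^3 v_3 = 0 but N^2 v_3 ≠ 0; then v_{j-1} := N · v_j for j = 3, …, 2.

Pick v_3 = (1, 0, 0)ᵀ.
Then v_2 = N · v_3 = (1, 2, -9)ᵀ.
Then v_1 = N · v_2 = (3, -3, 0)ᵀ.

Sanity check: (A − (-4)·I) v_1 = (0, 0, 0)ᵀ = 0. ✓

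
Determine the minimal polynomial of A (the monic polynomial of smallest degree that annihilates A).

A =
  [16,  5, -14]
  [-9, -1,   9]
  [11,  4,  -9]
x^3 - 6*x^2 + 12*x - 8

The characteristic polynomial is χ_A(x) = (x - 2)^3, so the eigenvalues are known. The minimal polynomial is
  m_A(x) = Π_λ (x − λ)^{k_λ}
where k_λ is the size of the *largest* Jordan block for λ (equivalently, the smallest k with (A − λI)^k v = 0 for every generalised eigenvector v of λ).

  λ = 2: largest Jordan block has size 3, contributing (x − 2)^3

So m_A(x) = (x - 2)^3 = x^3 - 6*x^2 + 12*x - 8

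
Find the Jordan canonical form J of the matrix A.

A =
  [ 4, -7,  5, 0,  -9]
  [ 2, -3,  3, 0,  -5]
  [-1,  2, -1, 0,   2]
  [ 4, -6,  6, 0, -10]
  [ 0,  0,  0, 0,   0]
J_3(0) ⊕ J_1(0) ⊕ J_1(0)

The characteristic polynomial is
  det(x·I − A) = x^5

Eigenvalues and multiplicities (the geometric multiplicity of λ is n − rank(A − λI), which equals the number of Jordan blocks for λ):
  λ = 0: algebraic multiplicity = 5, geometric multiplicity = 3

Determining the block sizes for each eigenvalue:
  λ = 0: with am = 5 and gm = 3, the partition is not yet determined (e.g. several partitions of 5 into 3 parts exist). Let N = A − (0)·I. Computing rank(N^1) = 2, rank(N^2) = 1, rank(N^3) = 0; the number of blocks of size ≥ j is rank(N^{j−1}) − rank(N^j), giving [3, 1, 1]. So we have 1 block(s) of size 3, 2 block(s) of size 1 → block sizes [3, 1, 1]

Assembling the blocks gives a Jordan form
J =
  [0, 1, 0, 0, 0]
  [0, 0, 1, 0, 0]
  [0, 0, 0, 0, 0]
  [0, 0, 0, 0, 0]
  [0, 0, 0, 0, 0]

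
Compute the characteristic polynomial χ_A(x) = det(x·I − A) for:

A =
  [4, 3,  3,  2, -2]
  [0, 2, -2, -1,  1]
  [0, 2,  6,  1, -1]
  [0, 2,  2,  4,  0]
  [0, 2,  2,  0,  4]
x^5 - 20*x^4 + 160*x^3 - 640*x^2 + 1280*x - 1024

Expanding det(x·I − A) (e.g. by cofactor expansion or by noting that A is similar to its Jordan form J, which has the same characteristic polynomial as A) gives
  χ_A(x) = x^5 - 20*x^4 + 160*x^3 - 640*x^2 + 1280*x - 1024
which factors as (x - 4)^5. The eigenvalues (with algebraic multiplicities) are λ = 4 with multiplicity 5.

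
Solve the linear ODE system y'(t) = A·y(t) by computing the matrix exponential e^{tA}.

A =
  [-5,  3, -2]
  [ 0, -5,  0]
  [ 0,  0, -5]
e^{tA} =
  [exp(-5*t), 3*t*exp(-5*t), -2*t*exp(-5*t)]
  [0, exp(-5*t), 0]
  [0, 0, exp(-5*t)]

Strategy: write A = P · J · P⁻¹ where J is a Jordan canonical form, so e^{tA} = P · e^{tJ} · P⁻¹, and e^{tJ} can be computed block-by-block.

A has Jordan form
J =
  [-5,  1,  0]
  [ 0, -5,  0]
  [ 0,  0, -5]
(up to reordering of blocks).

Per-block formulas:
  For a 1×1 block at λ = -5: exp(t · [-5]) = [e^(-5t)].
  For a 2×2 Jordan block J_2(-5): exp(t · J_2(-5)) = e^(-5t)·(I + t·N), where N is the 2×2 nilpotent shift.

After assembling e^{tJ} and conjugating by P, we get:

e^{tA} =
  [exp(-5*t), 3*t*exp(-5*t), -2*t*exp(-5*t)]
  [0, exp(-5*t), 0]
  [0, 0, exp(-5*t)]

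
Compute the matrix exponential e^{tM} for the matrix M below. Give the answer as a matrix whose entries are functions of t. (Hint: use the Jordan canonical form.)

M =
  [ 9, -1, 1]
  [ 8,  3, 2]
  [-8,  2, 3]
e^{tM} =
  [4*t*exp(5*t) + exp(5*t), -t*exp(5*t), t*exp(5*t)]
  [8*t*exp(5*t), -2*t*exp(5*t) + exp(5*t), 2*t*exp(5*t)]
  [-8*t*exp(5*t), 2*t*exp(5*t), -2*t*exp(5*t) + exp(5*t)]

Strategy: write M = P · J · P⁻¹ where J is a Jordan canonical form, so e^{tM} = P · e^{tJ} · P⁻¹, and e^{tJ} can be computed block-by-block.

M has Jordan form
J =
  [5, 1, 0]
  [0, 5, 0]
  [0, 0, 5]
(up to reordering of blocks).

Per-block formulas:
  For a 2×2 Jordan block J_2(5): exp(t · J_2(5)) = e^(5t)·(I + t·N), where N is the 2×2 nilpotent shift.
  For a 1×1 block at λ = 5: exp(t · [5]) = [e^(5t)].

After assembling e^{tJ} and conjugating by P, we get:

e^{tM} =
  [4*t*exp(5*t) + exp(5*t), -t*exp(5*t), t*exp(5*t)]
  [8*t*exp(5*t), -2*t*exp(5*t) + exp(5*t), 2*t*exp(5*t)]
  [-8*t*exp(5*t), 2*t*exp(5*t), -2*t*exp(5*t) + exp(5*t)]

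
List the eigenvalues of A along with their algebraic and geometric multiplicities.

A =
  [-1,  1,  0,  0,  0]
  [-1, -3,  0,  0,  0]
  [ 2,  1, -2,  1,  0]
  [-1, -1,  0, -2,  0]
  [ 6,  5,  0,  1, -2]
λ = -2: alg = 5, geom = 3

Step 1 — factor the characteristic polynomial to read off the algebraic multiplicities:
  χ_A(x) = (x + 2)^5

Step 2 — compute geometric multiplicities via the rank-nullity identity g(λ) = n − rank(A − λI):
  rank(A − (-2)·I) = 2, so dim ker(A − (-2)·I) = n − 2 = 3

Summary:
  λ = -2: algebraic multiplicity = 5, geometric multiplicity = 3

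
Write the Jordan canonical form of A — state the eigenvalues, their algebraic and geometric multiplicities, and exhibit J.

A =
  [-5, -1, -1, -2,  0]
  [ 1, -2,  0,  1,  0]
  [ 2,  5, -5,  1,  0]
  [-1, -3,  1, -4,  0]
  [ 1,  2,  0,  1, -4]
J_2(-4) ⊕ J_2(-4) ⊕ J_1(-4)

The characteristic polynomial is
  det(x·I − A) = x^5 + 20*x^4 + 160*x^3 + 640*x^2 + 1280*x + 1024 = (x + 4)^5

Eigenvalues and multiplicities (the geometric multiplicity of λ is n − rank(A − λI), which equals the number of Jordan blocks for λ):
  λ = -4: algebraic multiplicity = 5, geometric multiplicity = 3

Determining the block sizes for each eigenvalue:
  λ = -4: with am = 5 and gm = 3, the partition is not yet determined (e.g. several partitions of 5 into 3 parts exist). Let N = A − (-4)·I. Computing rank(N^1) = 2, rank(N^2) = 0; the number of blocks of size ≥ j is rank(N^{j−1}) − rank(N^j), giving [3, 2]. So we have 2 block(s) of size 2, 1 block(s) of size 1 → block sizes [2, 2, 1]

Assembling the blocks gives a Jordan form
J =
  [-4,  1,  0,  0,  0]
  [ 0, -4,  0,  0,  0]
  [ 0,  0, -4,  1,  0]
  [ 0,  0,  0, -4,  0]
  [ 0,  0,  0,  0, -4]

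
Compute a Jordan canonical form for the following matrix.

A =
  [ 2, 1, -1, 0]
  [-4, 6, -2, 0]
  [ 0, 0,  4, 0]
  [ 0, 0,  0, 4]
J_2(4) ⊕ J_1(4) ⊕ J_1(4)

The characteristic polynomial is
  det(x·I − A) = x^4 - 16*x^3 + 96*x^2 - 256*x + 256 = (x - 4)^4

Eigenvalues and multiplicities (the geometric multiplicity of λ is n − rank(A − λI), which equals the number of Jordan blocks for λ):
  λ = 4: algebraic multiplicity = 4, geometric multiplicity = 3

Determining the block sizes for each eigenvalue:
  λ = 4: 3 blocks summing to 4 forces exactly one block of size 2 and the rest size 1 → block sizes [2, 1, 1]

Assembling the blocks gives a Jordan form
J =
  [4, 1, 0, 0]
  [0, 4, 0, 0]
  [0, 0, 4, 0]
  [0, 0, 0, 4]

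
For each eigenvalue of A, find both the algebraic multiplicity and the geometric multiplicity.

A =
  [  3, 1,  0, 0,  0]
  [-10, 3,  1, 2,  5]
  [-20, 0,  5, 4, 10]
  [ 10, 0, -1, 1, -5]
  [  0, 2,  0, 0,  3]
λ = 3: alg = 5, geom = 3

Step 1 — factor the characteristic polynomial to read off the algebraic multiplicities:
  χ_A(x) = (x - 3)^5

Step 2 — compute geometric multiplicities via the rank-nullity identity g(λ) = n − rank(A − λI):
  rank(A − (3)·I) = 2, so dim ker(A − (3)·I) = n − 2 = 3

Summary:
  λ = 3: algebraic multiplicity = 5, geometric multiplicity = 3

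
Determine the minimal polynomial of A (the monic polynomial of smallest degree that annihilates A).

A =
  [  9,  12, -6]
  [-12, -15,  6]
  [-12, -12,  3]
x^2 - 9

The characteristic polynomial is χ_A(x) = (x - 3)*(x + 3)^2, so the eigenvalues are known. The minimal polynomial is
  m_A(x) = Π_λ (x − λ)^{k_λ}
where k_λ is the size of the *largest* Jordan block for λ (equivalently, the smallest k with (A − λI)^k v = 0 for every generalised eigenvector v of λ).

  λ = -3: largest Jordan block has size 1, contributing (x + 3)
  λ = 3: largest Jordan block has size 1, contributing (x − 3)

So m_A(x) = (x - 3)*(x + 3) = x^2 - 9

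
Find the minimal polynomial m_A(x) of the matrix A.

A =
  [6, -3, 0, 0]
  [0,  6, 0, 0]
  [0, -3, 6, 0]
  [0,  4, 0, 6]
x^2 - 12*x + 36

The characteristic polynomial is χ_A(x) = (x - 6)^4, so the eigenvalues are known. The minimal polynomial is
  m_A(x) = Π_λ (x − λ)^{k_λ}
where k_λ is the size of the *largest* Jordan block for λ (equivalently, the smallest k with (A − λI)^k v = 0 for every generalised eigenvector v of λ).

  λ = 6: largest Jordan block has size 2, contributing (x − 6)^2

So m_A(x) = (x - 6)^2 = x^2 - 12*x + 36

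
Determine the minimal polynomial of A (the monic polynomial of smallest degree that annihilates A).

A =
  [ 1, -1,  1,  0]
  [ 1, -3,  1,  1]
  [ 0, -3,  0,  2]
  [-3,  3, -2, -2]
x^3 + 3*x^2 + 3*x + 1

The characteristic polynomial is χ_A(x) = (x + 1)^4, so the eigenvalues are known. The minimal polynomial is
  m_A(x) = Π_λ (x − λ)^{k_λ}
where k_λ is the size of the *largest* Jordan block for λ (equivalently, the smallest k with (A − λI)^k v = 0 for every generalised eigenvector v of λ).

  λ = -1: largest Jordan block has size 3, contributing (x + 1)^3

So m_A(x) = (x + 1)^3 = x^3 + 3*x^2 + 3*x + 1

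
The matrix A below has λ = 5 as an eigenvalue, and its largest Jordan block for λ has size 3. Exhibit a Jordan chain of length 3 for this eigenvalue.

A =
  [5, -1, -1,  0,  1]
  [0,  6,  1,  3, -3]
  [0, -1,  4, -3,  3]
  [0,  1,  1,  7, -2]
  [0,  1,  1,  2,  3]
A Jordan chain for λ = 5 of length 3:
v_1 = (1, 0, 0, 0, 0)ᵀ
v_2 = (-1, 1, -1, 1, 1)ᵀ
v_3 = (0, 1, 0, 0, 0)ᵀ

Let N = A − (5)·I. We want v_3 with N^3 v_3 = 0 but N^2 v_3 ≠ 0; then v_{j-1} := N · v_j for j = 3, …, 2.

Pick v_3 = (0, 1, 0, 0, 0)ᵀ.
Then v_2 = N · v_3 = (-1, 1, -1, 1, 1)ᵀ.
Then v_1 = N · v_2 = (1, 0, 0, 0, 0)ᵀ.

Sanity check: (A − (5)·I) v_1 = (0, 0, 0, 0, 0)ᵀ = 0. ✓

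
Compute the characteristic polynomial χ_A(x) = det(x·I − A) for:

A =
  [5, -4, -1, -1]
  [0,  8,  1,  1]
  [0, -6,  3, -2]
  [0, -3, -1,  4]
x^4 - 20*x^3 + 150*x^2 - 500*x + 625

Expanding det(x·I − A) (e.g. by cofactor expansion or by noting that A is similar to its Jordan form J, which has the same characteristic polynomial as A) gives
  χ_A(x) = x^4 - 20*x^3 + 150*x^2 - 500*x + 625
which factors as (x - 5)^4. The eigenvalues (with algebraic multiplicities) are λ = 5 with multiplicity 4.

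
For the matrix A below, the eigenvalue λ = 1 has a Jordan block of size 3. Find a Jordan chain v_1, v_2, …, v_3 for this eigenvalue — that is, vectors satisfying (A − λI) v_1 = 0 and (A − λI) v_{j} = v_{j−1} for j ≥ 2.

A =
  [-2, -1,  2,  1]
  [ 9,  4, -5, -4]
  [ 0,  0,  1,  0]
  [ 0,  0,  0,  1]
A Jordan chain for λ = 1 of length 3:
v_1 = (-1, 3, 0, 0)ᵀ
v_2 = (2, -5, 0, 0)ᵀ
v_3 = (0, 0, 1, 0)ᵀ

Let N = A − (1)·I. We want v_3 with N^3 v_3 = 0 but N^2 v_3 ≠ 0; then v_{j-1} := N · v_j for j = 3, …, 2.

Pick v_3 = (0, 0, 1, 0)ᵀ.
Then v_2 = N · v_3 = (2, -5, 0, 0)ᵀ.
Then v_1 = N · v_2 = (-1, 3, 0, 0)ᵀ.

Sanity check: (A − (1)·I) v_1 = (0, 0, 0, 0)ᵀ = 0. ✓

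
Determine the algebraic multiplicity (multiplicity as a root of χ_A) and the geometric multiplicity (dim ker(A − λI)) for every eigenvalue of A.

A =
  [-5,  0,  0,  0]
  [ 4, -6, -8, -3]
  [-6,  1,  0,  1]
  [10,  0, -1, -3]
λ = -5: alg = 1, geom = 1; λ = -3: alg = 3, geom = 1

Step 1 — factor the characteristic polynomial to read off the algebraic multiplicities:
  χ_A(x) = (x + 3)^3*(x + 5)

Step 2 — compute geometric multiplicities via the rank-nullity identity g(λ) = n − rank(A − λI):
  rank(A − (-5)·I) = 3, so dim ker(A − (-5)·I) = n − 3 = 1
  rank(A − (-3)·I) = 3, so dim ker(A − (-3)·I) = n − 3 = 1

Summary:
  λ = -5: algebraic multiplicity = 1, geometric multiplicity = 1
  λ = -3: algebraic multiplicity = 3, geometric multiplicity = 1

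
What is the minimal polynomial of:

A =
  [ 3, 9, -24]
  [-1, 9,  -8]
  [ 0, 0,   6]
x^2 - 12*x + 36

The characteristic polynomial is χ_A(x) = (x - 6)^3, so the eigenvalues are known. The minimal polynomial is
  m_A(x) = Π_λ (x − λ)^{k_λ}
where k_λ is the size of the *largest* Jordan block for λ (equivalently, the smallest k with (A − λI)^k v = 0 for every generalised eigenvector v of λ).

  λ = 6: largest Jordan block has size 2, contributing (x − 6)^2

So m_A(x) = (x - 6)^2 = x^2 - 12*x + 36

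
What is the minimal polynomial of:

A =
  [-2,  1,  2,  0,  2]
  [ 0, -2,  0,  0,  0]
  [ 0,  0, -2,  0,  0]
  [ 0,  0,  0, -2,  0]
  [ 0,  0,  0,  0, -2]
x^2 + 4*x + 4

The characteristic polynomial is χ_A(x) = (x + 2)^5, so the eigenvalues are known. The minimal polynomial is
  m_A(x) = Π_λ (x − λ)^{k_λ}
where k_λ is the size of the *largest* Jordan block for λ (equivalently, the smallest k with (A − λI)^k v = 0 for every generalised eigenvector v of λ).

  λ = -2: largest Jordan block has size 2, contributing (x + 2)^2

So m_A(x) = (x + 2)^2 = x^2 + 4*x + 4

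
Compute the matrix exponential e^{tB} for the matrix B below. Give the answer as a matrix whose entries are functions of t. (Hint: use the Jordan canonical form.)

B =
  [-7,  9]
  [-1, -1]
e^{tB} =
  [-3*t*exp(-4*t) + exp(-4*t), 9*t*exp(-4*t)]
  [-t*exp(-4*t), 3*t*exp(-4*t) + exp(-4*t)]

Strategy: write B = P · J · P⁻¹ where J is a Jordan canonical form, so e^{tB} = P · e^{tJ} · P⁻¹, and e^{tJ} can be computed block-by-block.

B has Jordan form
J =
  [-4,  1]
  [ 0, -4]
(up to reordering of blocks).

Per-block formulas:
  For a 2×2 Jordan block J_2(-4): exp(t · J_2(-4)) = e^(-4t)·(I + t·N), where N is the 2×2 nilpotent shift.

After assembling e^{tJ} and conjugating by P, we get:

e^{tB} =
  [-3*t*exp(-4*t) + exp(-4*t), 9*t*exp(-4*t)]
  [-t*exp(-4*t), 3*t*exp(-4*t) + exp(-4*t)]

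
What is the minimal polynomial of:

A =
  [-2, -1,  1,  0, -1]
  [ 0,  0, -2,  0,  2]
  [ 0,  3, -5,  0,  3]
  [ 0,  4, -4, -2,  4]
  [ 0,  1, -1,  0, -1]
x^2 + 4*x + 4

The characteristic polynomial is χ_A(x) = (x + 2)^5, so the eigenvalues are known. The minimal polynomial is
  m_A(x) = Π_λ (x − λ)^{k_λ}
where k_λ is the size of the *largest* Jordan block for λ (equivalently, the smallest k with (A − λI)^k v = 0 for every generalised eigenvector v of λ).

  λ = -2: largest Jordan block has size 2, contributing (x + 2)^2

So m_A(x) = (x + 2)^2 = x^2 + 4*x + 4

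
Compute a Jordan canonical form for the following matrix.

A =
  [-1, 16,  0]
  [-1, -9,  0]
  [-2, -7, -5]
J_3(-5)

The characteristic polynomial is
  det(x·I − A) = x^3 + 15*x^2 + 75*x + 125 = (x + 5)^3

Eigenvalues and multiplicities (the geometric multiplicity of λ is n − rank(A − λI), which equals the number of Jordan blocks for λ):
  λ = -5: algebraic multiplicity = 3, geometric multiplicity = 1

Determining the block sizes for each eigenvalue:
  λ = -5: one block (gm = 1), so the single block has size am = 3 → block sizes [3]

Assembling the blocks gives a Jordan form
J =
  [-5,  1,  0]
  [ 0, -5,  1]
  [ 0,  0, -5]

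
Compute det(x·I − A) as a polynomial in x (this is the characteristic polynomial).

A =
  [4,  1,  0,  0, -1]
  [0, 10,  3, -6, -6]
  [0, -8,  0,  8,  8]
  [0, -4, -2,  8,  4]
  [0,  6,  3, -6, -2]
x^5 - 20*x^4 + 160*x^3 - 640*x^2 + 1280*x - 1024

Expanding det(x·I − A) (e.g. by cofactor expansion or by noting that A is similar to its Jordan form J, which has the same characteristic polynomial as A) gives
  χ_A(x) = x^5 - 20*x^4 + 160*x^3 - 640*x^2 + 1280*x - 1024
which factors as (x - 4)^5. The eigenvalues (with algebraic multiplicities) are λ = 4 with multiplicity 5.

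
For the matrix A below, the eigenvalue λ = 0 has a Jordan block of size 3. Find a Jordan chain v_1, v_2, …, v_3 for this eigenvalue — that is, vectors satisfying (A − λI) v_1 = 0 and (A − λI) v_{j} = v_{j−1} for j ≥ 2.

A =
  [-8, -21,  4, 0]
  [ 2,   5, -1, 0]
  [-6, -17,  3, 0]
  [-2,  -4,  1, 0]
A Jordan chain for λ = 0 of length 3:
v_1 = (-2, 0, -4, 2)ᵀ
v_2 = (-8, 2, -6, -2)ᵀ
v_3 = (1, 0, 0, 0)ᵀ

Let N = A − (0)·I. We want v_3 with N^3 v_3 = 0 but N^2 v_3 ≠ 0; then v_{j-1} := N · v_j for j = 3, …, 2.

Pick v_3 = (1, 0, 0, 0)ᵀ.
Then v_2 = N · v_3 = (-8, 2, -6, -2)ᵀ.
Then v_1 = N · v_2 = (-2, 0, -4, 2)ᵀ.

Sanity check: (A − (0)·I) v_1 = (0, 0, 0, 0)ᵀ = 0. ✓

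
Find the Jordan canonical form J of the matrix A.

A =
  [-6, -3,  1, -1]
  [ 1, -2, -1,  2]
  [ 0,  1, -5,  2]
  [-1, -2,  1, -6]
J_3(-5) ⊕ J_1(-4)

The characteristic polynomial is
  det(x·I − A) = x^4 + 19*x^3 + 135*x^2 + 425*x + 500 = (x + 4)*(x + 5)^3

Eigenvalues and multiplicities (the geometric multiplicity of λ is n − rank(A − λI), which equals the number of Jordan blocks for λ):
  λ = -5: algebraic multiplicity = 3, geometric multiplicity = 1
  λ = -4: algebraic multiplicity = 1, geometric multiplicity = 1

Determining the block sizes for each eigenvalue:
  λ = -5: one block (gm = 1), so the single block has size am = 3 → block sizes [3]
  λ = -4: one block (gm = 1), so the single block has size am = 1 → block sizes [1]

Assembling the blocks gives a Jordan form
J =
  [-5,  1,  0,  0]
  [ 0, -5,  1,  0]
  [ 0,  0, -5,  0]
  [ 0,  0,  0, -4]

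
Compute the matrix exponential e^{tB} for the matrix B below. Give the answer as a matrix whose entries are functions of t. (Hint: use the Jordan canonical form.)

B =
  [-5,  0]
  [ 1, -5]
e^{tB} =
  [exp(-5*t), 0]
  [t*exp(-5*t), exp(-5*t)]

Strategy: write B = P · J · P⁻¹ where J is a Jordan canonical form, so e^{tB} = P · e^{tJ} · P⁻¹, and e^{tJ} can be computed block-by-block.

B has Jordan form
J =
  [-5,  1]
  [ 0, -5]
(up to reordering of blocks).

Per-block formulas:
  For a 2×2 Jordan block J_2(-5): exp(t · J_2(-5)) = e^(-5t)·(I + t·N), where N is the 2×2 nilpotent shift.

After assembling e^{tJ} and conjugating by P, we get:

e^{tB} =
  [exp(-5*t), 0]
  [t*exp(-5*t), exp(-5*t)]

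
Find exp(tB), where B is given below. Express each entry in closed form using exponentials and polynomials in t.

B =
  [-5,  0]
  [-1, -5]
e^{tB} =
  [exp(-5*t), 0]
  [-t*exp(-5*t), exp(-5*t)]

Strategy: write B = P · J · P⁻¹ where J is a Jordan canonical form, so e^{tB} = P · e^{tJ} · P⁻¹, and e^{tJ} can be computed block-by-block.

B has Jordan form
J =
  [-5,  1]
  [ 0, -5]
(up to reordering of blocks).

Per-block formulas:
  For a 2×2 Jordan block J_2(-5): exp(t · J_2(-5)) = e^(-5t)·(I + t·N), where N is the 2×2 nilpotent shift.

After assembling e^{tJ} and conjugating by P, we get:

e^{tB} =
  [exp(-5*t), 0]
  [-t*exp(-5*t), exp(-5*t)]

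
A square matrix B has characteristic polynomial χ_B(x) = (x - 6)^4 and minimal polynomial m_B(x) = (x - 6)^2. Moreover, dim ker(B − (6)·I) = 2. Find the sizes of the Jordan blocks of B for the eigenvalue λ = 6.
Block sizes for λ = 6: [2, 2]

Step 1 — from the characteristic polynomial, algebraic multiplicity of λ = 6 is 4. From dim ker(B − (6)·I) = 2, there are exactly 2 Jordan blocks for λ = 6.
Step 2 — from the minimal polynomial, the factor (x − 6)^2 tells us the largest block for λ = 6 has size 2.
Step 3 — with total size 4, 2 blocks, and largest block 2, the block sizes (in nonincreasing order) are [2, 2].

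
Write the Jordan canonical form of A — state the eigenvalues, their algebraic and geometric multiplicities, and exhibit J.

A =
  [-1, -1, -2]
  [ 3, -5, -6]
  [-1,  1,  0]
J_2(-2) ⊕ J_1(-2)

The characteristic polynomial is
  det(x·I − A) = x^3 + 6*x^2 + 12*x + 8 = (x + 2)^3

Eigenvalues and multiplicities (the geometric multiplicity of λ is n − rank(A − λI), which equals the number of Jordan blocks for λ):
  λ = -2: algebraic multiplicity = 3, geometric multiplicity = 2

Determining the block sizes for each eigenvalue:
  λ = -2: 2 blocks summing to 3 forces exactly one block of size 2 and the rest size 1 → block sizes [2, 1]

Assembling the blocks gives a Jordan form
J =
  [-2,  1,  0]
  [ 0, -2,  0]
  [ 0,  0, -2]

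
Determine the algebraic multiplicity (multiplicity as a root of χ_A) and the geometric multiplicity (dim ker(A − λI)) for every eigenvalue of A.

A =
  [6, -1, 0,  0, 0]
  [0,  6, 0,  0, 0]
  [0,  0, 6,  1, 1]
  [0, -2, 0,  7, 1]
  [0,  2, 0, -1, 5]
λ = 6: alg = 5, geom = 3

Step 1 — factor the characteristic polynomial to read off the algebraic multiplicities:
  χ_A(x) = (x - 6)^5

Step 2 — compute geometric multiplicities via the rank-nullity identity g(λ) = n − rank(A − λI):
  rank(A − (6)·I) = 2, so dim ker(A − (6)·I) = n − 2 = 3

Summary:
  λ = 6: algebraic multiplicity = 5, geometric multiplicity = 3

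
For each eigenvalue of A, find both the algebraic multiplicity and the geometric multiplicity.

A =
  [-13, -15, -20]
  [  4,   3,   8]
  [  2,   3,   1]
λ = -3: alg = 3, geom = 2

Step 1 — factor the characteristic polynomial to read off the algebraic multiplicities:
  χ_A(x) = (x + 3)^3

Step 2 — compute geometric multiplicities via the rank-nullity identity g(λ) = n − rank(A − λI):
  rank(A − (-3)·I) = 1, so dim ker(A − (-3)·I) = n − 1 = 2

Summary:
  λ = -3: algebraic multiplicity = 3, geometric multiplicity = 2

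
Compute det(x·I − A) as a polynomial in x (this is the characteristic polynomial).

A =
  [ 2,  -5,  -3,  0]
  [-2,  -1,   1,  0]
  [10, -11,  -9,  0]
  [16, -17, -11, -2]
x^4 + 10*x^3 + 36*x^2 + 56*x + 32

Expanding det(x·I − A) (e.g. by cofactor expansion or by noting that A is similar to its Jordan form J, which has the same characteristic polynomial as A) gives
  χ_A(x) = x^4 + 10*x^3 + 36*x^2 + 56*x + 32
which factors as (x + 2)^3*(x + 4). The eigenvalues (with algebraic multiplicities) are λ = -4 with multiplicity 1, λ = -2 with multiplicity 3.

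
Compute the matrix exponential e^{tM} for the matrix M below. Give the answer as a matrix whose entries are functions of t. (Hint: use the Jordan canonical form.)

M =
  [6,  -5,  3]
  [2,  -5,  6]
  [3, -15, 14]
e^{tM} =
  [t*exp(5*t) + exp(5*t), -5*t*exp(5*t), 3*t*exp(5*t)]
  [2*t*exp(5*t), -10*t*exp(5*t) + exp(5*t), 6*t*exp(5*t)]
  [3*t*exp(5*t), -15*t*exp(5*t), 9*t*exp(5*t) + exp(5*t)]

Strategy: write M = P · J · P⁻¹ where J is a Jordan canonical form, so e^{tM} = P · e^{tJ} · P⁻¹, and e^{tJ} can be computed block-by-block.

M has Jordan form
J =
  [5, 1, 0]
  [0, 5, 0]
  [0, 0, 5]
(up to reordering of blocks).

Per-block formulas:
  For a 1×1 block at λ = 5: exp(t · [5]) = [e^(5t)].
  For a 2×2 Jordan block J_2(5): exp(t · J_2(5)) = e^(5t)·(I + t·N), where N is the 2×2 nilpotent shift.

After assembling e^{tJ} and conjugating by P, we get:

e^{tM} =
  [t*exp(5*t) + exp(5*t), -5*t*exp(5*t), 3*t*exp(5*t)]
  [2*t*exp(5*t), -10*t*exp(5*t) + exp(5*t), 6*t*exp(5*t)]
  [3*t*exp(5*t), -15*t*exp(5*t), 9*t*exp(5*t) + exp(5*t)]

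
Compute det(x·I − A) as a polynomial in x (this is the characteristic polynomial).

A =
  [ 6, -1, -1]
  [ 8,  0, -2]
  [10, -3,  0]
x^3 - 6*x^2 + 12*x - 8

Expanding det(x·I − A) (e.g. by cofactor expansion or by noting that A is similar to its Jordan form J, which has the same characteristic polynomial as A) gives
  χ_A(x) = x^3 - 6*x^2 + 12*x - 8
which factors as (x - 2)^3. The eigenvalues (with algebraic multiplicities) are λ = 2 with multiplicity 3.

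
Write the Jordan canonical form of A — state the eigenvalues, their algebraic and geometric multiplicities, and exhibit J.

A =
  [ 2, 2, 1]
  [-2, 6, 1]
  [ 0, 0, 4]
J_2(4) ⊕ J_1(4)

The characteristic polynomial is
  det(x·I − A) = x^3 - 12*x^2 + 48*x - 64 = (x - 4)^3

Eigenvalues and multiplicities (the geometric multiplicity of λ is n − rank(A − λI), which equals the number of Jordan blocks for λ):
  λ = 4: algebraic multiplicity = 3, geometric multiplicity = 2

Determining the block sizes for each eigenvalue:
  λ = 4: 2 blocks summing to 3 forces exactly one block of size 2 and the rest size 1 → block sizes [2, 1]

Assembling the blocks gives a Jordan form
J =
  [4, 1, 0]
  [0, 4, 0]
  [0, 0, 4]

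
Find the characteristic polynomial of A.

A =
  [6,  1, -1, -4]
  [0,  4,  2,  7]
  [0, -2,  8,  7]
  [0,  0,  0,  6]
x^4 - 24*x^3 + 216*x^2 - 864*x + 1296

Expanding det(x·I − A) (e.g. by cofactor expansion or by noting that A is similar to its Jordan form J, which has the same characteristic polynomial as A) gives
  χ_A(x) = x^4 - 24*x^3 + 216*x^2 - 864*x + 1296
which factors as (x - 6)^4. The eigenvalues (with algebraic multiplicities) are λ = 6 with multiplicity 4.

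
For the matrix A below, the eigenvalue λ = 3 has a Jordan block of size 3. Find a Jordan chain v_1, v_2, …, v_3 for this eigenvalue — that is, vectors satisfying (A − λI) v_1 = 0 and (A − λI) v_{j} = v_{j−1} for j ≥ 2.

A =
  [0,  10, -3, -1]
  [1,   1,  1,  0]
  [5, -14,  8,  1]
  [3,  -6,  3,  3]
A Jordan chain for λ = 3 of length 3:
v_1 = (1, 0, -1, 0)ᵀ
v_2 = (-3, 1, 5, 3)ᵀ
v_3 = (1, 0, 0, 0)ᵀ

Let N = A − (3)·I. We want v_3 with N^3 v_3 = 0 but N^2 v_3 ≠ 0; then v_{j-1} := N · v_j for j = 3, …, 2.

Pick v_3 = (1, 0, 0, 0)ᵀ.
Then v_2 = N · v_3 = (-3, 1, 5, 3)ᵀ.
Then v_1 = N · v_2 = (1, 0, -1, 0)ᵀ.

Sanity check: (A − (3)·I) v_1 = (0, 0, 0, 0)ᵀ = 0. ✓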